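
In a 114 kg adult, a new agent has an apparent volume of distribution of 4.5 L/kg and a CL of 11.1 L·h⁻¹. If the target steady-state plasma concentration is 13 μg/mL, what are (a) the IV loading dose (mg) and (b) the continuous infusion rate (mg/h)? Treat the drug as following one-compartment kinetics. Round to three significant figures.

(a) 6670 mg; (b) 144 mg/h

Vd = 4.5 L/kg × 114 kg = 513.0 L
Loading: fill Vd to C_target → 513.0 L × 13 mg/L = 6669 mg
Infusion rate = 11.10 L/h × 13 mg/L = 144.3 mg/h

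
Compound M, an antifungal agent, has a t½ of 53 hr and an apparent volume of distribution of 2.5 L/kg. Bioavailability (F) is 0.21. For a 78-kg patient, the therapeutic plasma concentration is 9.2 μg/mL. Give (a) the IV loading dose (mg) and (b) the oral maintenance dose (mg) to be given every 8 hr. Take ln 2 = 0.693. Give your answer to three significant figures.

Total Vd = 2.5 × 78 = 195.0 L
LD = Vd × C = 195.0 × 9.2 = 1794 mg
CL = 0.693 × Vd / t½ = 0.693 × 195.0 / 53 = 2.550 L/h
D = CL × Css × τ / F = 2.550 × 9.2 × 8 / 0.21 = 893.7 mg

(a) 1790 mg; (b) 894 mg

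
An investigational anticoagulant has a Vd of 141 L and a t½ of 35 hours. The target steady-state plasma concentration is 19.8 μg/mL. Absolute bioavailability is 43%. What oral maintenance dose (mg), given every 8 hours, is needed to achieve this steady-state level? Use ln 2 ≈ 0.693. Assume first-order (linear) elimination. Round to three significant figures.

1030 mg

CL = ln 2 · Vd / t½ = 0.693 × 141.0 / 35 = 2.792 L/h
D = CL × Css × τ / F = 2.792 × 19.8 × 8 / 0.43 = 1028 mg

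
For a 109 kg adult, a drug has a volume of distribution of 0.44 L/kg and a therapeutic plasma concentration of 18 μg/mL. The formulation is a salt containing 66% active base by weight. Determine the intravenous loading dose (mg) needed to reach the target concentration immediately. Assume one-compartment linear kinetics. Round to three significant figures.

1310 mg

Vd(total) = 109 kg × 0.44 L/kg = 47.96 L
LD = Vd × C / S = 47.96 × 18.00 / 0.66 = 1308 mg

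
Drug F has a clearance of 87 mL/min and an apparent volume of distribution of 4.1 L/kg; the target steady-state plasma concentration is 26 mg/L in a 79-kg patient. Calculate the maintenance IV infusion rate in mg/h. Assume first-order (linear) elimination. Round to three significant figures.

136 mg/h

Convert clearance: 87 mL/min × 60 min/h ÷ 1000 mL/L = 5.220 L/h
Rate = CL × Css = 5.220 × 26 = 135.7 mg/h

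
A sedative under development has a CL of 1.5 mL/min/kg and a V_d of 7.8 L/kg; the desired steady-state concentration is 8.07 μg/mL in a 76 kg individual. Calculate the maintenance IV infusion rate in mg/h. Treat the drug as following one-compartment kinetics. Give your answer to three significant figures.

CL = 1.5 mL/min/kg × 76 kg = 114.0 mL/min = 114.0 × 60/1000 = 6.840 L/h
R₀ = 6.840 × 8.07 = 55.20 mg/h

55.2 mg/h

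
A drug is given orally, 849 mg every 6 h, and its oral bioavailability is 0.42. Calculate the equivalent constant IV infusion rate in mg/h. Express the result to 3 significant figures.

59.4 mg/h

Equivalent systemic input: infusion rate = F·D/τ.
Rate = 0.42 × 849 / 6 = 59.43 mg/h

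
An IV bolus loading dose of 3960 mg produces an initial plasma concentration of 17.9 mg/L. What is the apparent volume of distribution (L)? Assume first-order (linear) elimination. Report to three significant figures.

Immediately after an IV bolus, C₀ = Dose / Vd, so Vd = Dose / C₀.
Vd = 3960 / 17.9 = 221.2 L

221 L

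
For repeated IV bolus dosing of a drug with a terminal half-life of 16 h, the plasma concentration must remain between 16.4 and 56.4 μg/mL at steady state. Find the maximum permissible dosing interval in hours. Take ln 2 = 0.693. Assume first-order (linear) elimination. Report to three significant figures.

k = 0.693 / t½ = 0.693 / 16 = 0.04331 h⁻¹
Between IV bolus doses, concentration decays as C = C₀·e^(−kτ), so C_peak/C_trough = e^(kτ).
τ_max = ln(C_peak/C_trough) / k = ln(56.4/16.4) / 0.04331 = 1.235 / 0.04331 = 28.52 h

28.5 h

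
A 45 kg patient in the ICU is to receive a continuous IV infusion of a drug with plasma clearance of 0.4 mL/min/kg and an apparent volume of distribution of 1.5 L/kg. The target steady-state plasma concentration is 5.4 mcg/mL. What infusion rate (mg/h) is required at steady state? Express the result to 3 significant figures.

CL = 0.4 mL/min/kg × 45 kg = 18.00 mL/min = 18.00 × 60/1000 = 1.080 L/h
Vd does not affect the maintenance rate; only clearance governs steady-state input.
Infusion rate = CL · Css = 1.080 L/h × 5.4 mg/L = 5.832 mg/h

5.83 mg/h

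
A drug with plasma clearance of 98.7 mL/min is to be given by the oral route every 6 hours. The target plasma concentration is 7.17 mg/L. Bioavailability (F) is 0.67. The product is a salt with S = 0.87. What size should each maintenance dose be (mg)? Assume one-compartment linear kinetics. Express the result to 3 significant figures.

437 mg

CL = 98.7 mL/min = 98.7 × 0.06 = 5.922 L/h
D = CL × Css × τ / F / S = 5.922 × 7.17 × 6 / 0.67 / 0.87 = 437.1 mg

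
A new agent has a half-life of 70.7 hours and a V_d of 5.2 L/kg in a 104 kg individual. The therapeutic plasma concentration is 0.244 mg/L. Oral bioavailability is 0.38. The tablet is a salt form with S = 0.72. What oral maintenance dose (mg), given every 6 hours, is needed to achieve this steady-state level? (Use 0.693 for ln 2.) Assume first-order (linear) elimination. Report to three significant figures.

28.4 mg

Total Vd = 5.2 × 104 = 540.8 L
k = 0.693/70.7 = 0.009802 h⁻¹, so CL = k·Vd = 0.009802 × 540.8 = 5.301 L/h
D = CL × Css × τ / F / S = 5.301 × 0.244 × 6 / 0.38 / 0.72 = 28.37 mg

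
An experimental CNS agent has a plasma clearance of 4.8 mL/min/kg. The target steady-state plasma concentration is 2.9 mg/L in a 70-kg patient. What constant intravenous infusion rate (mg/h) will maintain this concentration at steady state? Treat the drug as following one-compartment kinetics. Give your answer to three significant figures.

CL = 4.8 mL/min/kg × 70 kg = 336.0 mL/min = 336.0 × 60/1000 = 20.16 L/h
Infusion rate = CL · Css = 20.16 L/h × 2.9 mg/L = 58.46 mg/h

58.5 mg/h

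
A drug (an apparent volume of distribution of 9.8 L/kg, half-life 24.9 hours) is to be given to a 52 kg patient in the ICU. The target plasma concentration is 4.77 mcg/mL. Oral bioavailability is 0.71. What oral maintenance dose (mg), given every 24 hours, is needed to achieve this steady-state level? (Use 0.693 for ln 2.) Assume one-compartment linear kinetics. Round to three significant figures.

Vd(total) = 52 kg × 9.8 L/kg = 509.6 L
CL = 0.693 × Vd / t½ = 0.693 × 509.6 / 24.9 = 14.18 L/h
D = CL × Css × τ / F = 14.18 × 4.77 × 24 / 0.71 = 2286 mg

2290 mg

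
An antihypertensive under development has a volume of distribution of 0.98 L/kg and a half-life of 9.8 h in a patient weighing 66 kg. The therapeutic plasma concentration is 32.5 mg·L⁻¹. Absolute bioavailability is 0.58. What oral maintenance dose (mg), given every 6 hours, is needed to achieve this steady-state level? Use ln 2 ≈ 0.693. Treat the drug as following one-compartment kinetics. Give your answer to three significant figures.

1540 mg

Vd(total) = 66 kg × 0.98 L/kg = 64.68 L
k = 0.693/9.8 = 0.07071 h⁻¹, so CL = k·Vd = 0.07071 × 64.68 = 4.574 L/h
D = CL × Css × τ / F = 4.574 × 32.5 × 6 / 0.58 = 1538 mg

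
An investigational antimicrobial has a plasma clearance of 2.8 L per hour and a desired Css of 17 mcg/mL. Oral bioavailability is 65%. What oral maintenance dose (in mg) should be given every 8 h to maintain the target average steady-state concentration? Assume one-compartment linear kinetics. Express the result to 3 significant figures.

586 mg

At steady state, dose per interval replaces the amount cleared in that interval: F·D/τ = CL·Css.
D = CL × Css × τ / F = 2.800 × 17 × 8 / 0.65 = 585.8 mg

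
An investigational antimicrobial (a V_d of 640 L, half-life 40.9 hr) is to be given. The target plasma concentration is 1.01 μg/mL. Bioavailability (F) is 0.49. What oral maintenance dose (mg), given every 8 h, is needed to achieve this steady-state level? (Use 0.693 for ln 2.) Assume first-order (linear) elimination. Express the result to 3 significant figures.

179 mg

CL = 0.693 × Vd / t½ = 0.693 × 640.0 / 40.9 = 10.84 L/h
D = CL × Css × τ / F = 10.84 × 1.01 × 8 / 0.49 = 178.7 mg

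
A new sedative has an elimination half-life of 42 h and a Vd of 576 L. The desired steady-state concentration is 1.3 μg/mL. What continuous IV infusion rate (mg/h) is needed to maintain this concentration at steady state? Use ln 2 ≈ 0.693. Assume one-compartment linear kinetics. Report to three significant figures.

k = 0.693/42 = 0.01650 h⁻¹, so CL = k·Vd = 0.01650 × 576.0 = 9.504 L/h
Infusion rate = CL × Css = 9.504 × 1.3 = 12.36 mg/h

12.4 mg/h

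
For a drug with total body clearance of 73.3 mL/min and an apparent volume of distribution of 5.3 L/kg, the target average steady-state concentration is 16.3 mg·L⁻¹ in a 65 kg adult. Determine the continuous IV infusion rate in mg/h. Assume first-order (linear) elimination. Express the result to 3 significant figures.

71.7 mg/h

CL = 73.3 mL/min × 60/1000 = 4.398 L/h
Infusion rate = CL · Css = 4.398 L/h × 16.3 mg/L = 71.69 mg/h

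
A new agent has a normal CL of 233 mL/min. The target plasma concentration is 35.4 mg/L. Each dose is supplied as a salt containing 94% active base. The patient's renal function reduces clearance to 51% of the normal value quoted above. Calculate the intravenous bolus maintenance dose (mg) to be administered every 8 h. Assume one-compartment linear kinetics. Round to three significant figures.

2150 mg

Convert clearance: 233 mL/min × 60 min/h ÷ 1000 mL/L = 13.98 L/h
Patient clearance = 0.51 × 13.98 = 7.130 L/h
D = CL × Css × τ / S = 7.130 × 35.4 × 8 / 0.94 = 2148 mg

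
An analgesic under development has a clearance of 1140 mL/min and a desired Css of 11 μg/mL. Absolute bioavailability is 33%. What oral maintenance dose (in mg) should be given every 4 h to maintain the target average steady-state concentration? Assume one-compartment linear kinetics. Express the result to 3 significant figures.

CL = 1140 mL/min × 60/1000 = 68.40 L/h
D = CL × Css × τ / F = 68.40 × 11 × 4 / 0.33 = 9120 mg

9120 mg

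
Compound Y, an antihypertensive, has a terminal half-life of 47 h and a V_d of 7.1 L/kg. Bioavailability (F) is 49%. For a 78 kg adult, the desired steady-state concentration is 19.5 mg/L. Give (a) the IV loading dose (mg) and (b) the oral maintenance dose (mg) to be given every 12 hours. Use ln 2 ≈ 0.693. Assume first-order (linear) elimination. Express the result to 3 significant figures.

Total Vd = 7.1 × 78 = 553.8 L
LD = Vd × C = 553.8 × 19.5 = 10800 mg
CL = 0.693 × Vd / t½ = 0.693 × 553.8 / 47 = 8.166 L/h
D = CL × Css × τ / F = 8.166 × 19.5 × 12 / 0.49 = 3900 mg

(a) 10800 mg; (b) 3900 mg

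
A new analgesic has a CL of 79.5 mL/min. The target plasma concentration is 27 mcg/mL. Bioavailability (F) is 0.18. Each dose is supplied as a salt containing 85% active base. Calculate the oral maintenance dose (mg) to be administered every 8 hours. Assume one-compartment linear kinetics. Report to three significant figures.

Convert clearance: 79.5 mL/min × 60 min/h ÷ 1000 mL/L = 4.770 L/h
At steady state, dose per interval replaces the amount cleared in that interval: F·S·D/τ = CL·Css.
D = CL × Css × τ / F / S = 4.770 × 27 × 8 / 0.18 / 0.85 = 6734 mg

6730 mg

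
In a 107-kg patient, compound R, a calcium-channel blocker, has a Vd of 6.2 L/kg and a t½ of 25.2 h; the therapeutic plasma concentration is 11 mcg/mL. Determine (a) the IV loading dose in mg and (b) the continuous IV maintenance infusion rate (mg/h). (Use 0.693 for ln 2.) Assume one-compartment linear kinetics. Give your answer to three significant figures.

Vd(total) = 107 kg × 6.2 L/kg = 663.4 L
LD = Vd × C = 663.4 × 11 = 7297 mg
CL = 0.693 × Vd / t½ = 0.693 × 663.4 / 25.2 = 18.24 L/h
Infusion rate = CL × Css = 18.24 × 11 = 200.6 mg/h

(a) 7300 mg; (b) 201 mg/h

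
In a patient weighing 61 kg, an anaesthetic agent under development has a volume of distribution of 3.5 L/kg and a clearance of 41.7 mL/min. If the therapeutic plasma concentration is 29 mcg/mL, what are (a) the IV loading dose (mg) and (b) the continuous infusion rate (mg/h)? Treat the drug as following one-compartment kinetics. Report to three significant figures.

Vd = 3.5 L/kg × 61 kg = 213.5 L
LD = Vd · C_target = 213.5 × 29 = 6192 mg
CL = 41.7 mL/min × 60/1000 = 2.502 L/h
Infusion rate = 2.502 L/h × 29 mg/L = 72.56 mg/h

(a) 6190 mg; (b) 72.6 mg/h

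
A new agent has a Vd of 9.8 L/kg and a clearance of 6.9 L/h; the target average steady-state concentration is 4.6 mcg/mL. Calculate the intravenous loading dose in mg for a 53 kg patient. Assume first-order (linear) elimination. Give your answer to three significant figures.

2390 mg

Vd = 9.8 L/kg × 53 kg = 519.4 L
LD = Vd × C = 519.4 × 4.600 = 2389 mg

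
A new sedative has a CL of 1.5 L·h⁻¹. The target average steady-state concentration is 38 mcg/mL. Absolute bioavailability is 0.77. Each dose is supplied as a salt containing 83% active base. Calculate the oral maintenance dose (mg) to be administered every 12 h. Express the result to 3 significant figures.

1070 mg

D = CL × Css × τ / F / S = 1.500 × 38 × 12 / 0.77 / 0.83 = 1070 mg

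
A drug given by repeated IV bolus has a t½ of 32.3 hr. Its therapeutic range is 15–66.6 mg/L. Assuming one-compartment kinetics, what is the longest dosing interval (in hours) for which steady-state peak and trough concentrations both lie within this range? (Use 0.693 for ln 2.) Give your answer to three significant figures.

69.5 h

k = 0.693 / t½ = 0.693 / 32.3 = 0.02146 h⁻¹
Between IV bolus doses, concentration decays as C = C₀·e^(−kτ), so C_peak/C_trough = e^(kτ).
τ_max = ln(C_peak/C_trough) / k = ln(66.6/15) / 0.02146 = 1.491 / 0.02146 = 69.48 h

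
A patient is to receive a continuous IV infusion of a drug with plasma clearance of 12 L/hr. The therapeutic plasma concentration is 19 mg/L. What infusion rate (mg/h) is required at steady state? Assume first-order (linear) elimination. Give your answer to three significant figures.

At steady state, infusion rate equals elimination rate: rate in = CL × Css.
Infusion rate = CL · Css = 12.00 L/h × 19 mg/L = 228.0 mg/h

228 mg/h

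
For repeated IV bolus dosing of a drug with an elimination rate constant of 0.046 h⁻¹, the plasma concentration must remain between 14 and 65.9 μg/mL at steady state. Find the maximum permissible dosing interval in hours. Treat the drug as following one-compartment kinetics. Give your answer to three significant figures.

33.7 h

Between IV bolus doses, concentration decays as C = C₀·e^(−kτ), so C_peak/C_trough = e^(kτ).
τ_max = ln(C_peak/C_trough) / k = ln(65.9/14) / 0.04600 = 1.549 / 0.04600 = 33.67 h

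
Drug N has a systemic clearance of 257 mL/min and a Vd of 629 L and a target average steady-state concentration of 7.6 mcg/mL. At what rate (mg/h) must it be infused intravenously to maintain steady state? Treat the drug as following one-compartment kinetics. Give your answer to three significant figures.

CL = 257 mL/min = 257 × 0.06 = 15.42 L/h
Vd does not affect the maintenance rate; only clearance governs steady-state input.
Infusion rate = CL · Css = 15.42 L/h × 7.6 mg/L = 117.2 mg/h

117 mg/h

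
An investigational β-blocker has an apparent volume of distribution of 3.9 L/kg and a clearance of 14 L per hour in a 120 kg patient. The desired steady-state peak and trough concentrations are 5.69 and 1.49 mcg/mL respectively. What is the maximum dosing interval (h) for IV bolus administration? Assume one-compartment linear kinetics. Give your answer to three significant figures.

44.8 h

Vd(total) = 120 kg × 3.9 L/kg = 468.0 L
k = CL / Vd = 14.00 / 468.0 = 0.02991 h⁻¹
Between IV bolus doses, concentration decays as C = C₀·e^(−kτ), so C_peak/C_trough = e^(kτ).
τ_max = ln(C_peak/C_trough) / k = ln(5.69/1.49) / 0.02991 = 1.340 / 0.02991 = 44.80 h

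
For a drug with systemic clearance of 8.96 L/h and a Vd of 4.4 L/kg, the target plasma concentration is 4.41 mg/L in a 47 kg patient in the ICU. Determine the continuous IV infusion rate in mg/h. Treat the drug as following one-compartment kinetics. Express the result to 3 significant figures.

39.5 mg/h

Infusion rate = CL · Css = 8.960 L/h × 4.41 mg/L = 39.51 mg/h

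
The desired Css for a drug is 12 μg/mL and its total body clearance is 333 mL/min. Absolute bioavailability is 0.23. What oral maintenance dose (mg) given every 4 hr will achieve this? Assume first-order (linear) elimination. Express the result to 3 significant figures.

CL = 333 mL/min × 60/1000 = 19.98 L/h
D = CL × Css × τ / F = 19.98 × 12 × 4 / 0.23 = 4170 mg

4170 mg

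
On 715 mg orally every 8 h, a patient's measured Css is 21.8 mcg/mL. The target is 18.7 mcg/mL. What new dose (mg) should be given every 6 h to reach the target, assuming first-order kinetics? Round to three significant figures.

460 mg

For first-order elimination, Css ∝ F·D/(CL·τ); F and CL are unchanged, so Css ∝ D/τ.
D₂ = D₁ × (Css,target / Css,current) × (τ₂/τ₁) = 715 × (18.7/21.8) × (6/8) = 460.0 mg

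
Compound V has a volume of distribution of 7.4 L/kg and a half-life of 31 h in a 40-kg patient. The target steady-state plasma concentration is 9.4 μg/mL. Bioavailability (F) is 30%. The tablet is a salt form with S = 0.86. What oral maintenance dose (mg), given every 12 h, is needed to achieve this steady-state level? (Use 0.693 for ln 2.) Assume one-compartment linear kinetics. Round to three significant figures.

Vd = 7.4 L/kg × 40 kg = 296.0 L
k = 0.693/31 = 0.02235 h⁻¹, so CL = k·Vd = 0.02235 × 296.0 = 6.616 L/h
D = CL × Css × τ / F / S = 6.616 × 9.4 × 12 / 0.3 / 0.86 = 2893 mg

2890 mg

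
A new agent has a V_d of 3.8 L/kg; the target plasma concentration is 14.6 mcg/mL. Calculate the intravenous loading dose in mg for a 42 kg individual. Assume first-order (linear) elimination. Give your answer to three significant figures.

2330 mg

Total Vd = 3.8 × 42 = 159.6 L
The loading dose fills Vd to the target concentration.
LD = Vd × C = 159.6 × 14.60 = 2330 mg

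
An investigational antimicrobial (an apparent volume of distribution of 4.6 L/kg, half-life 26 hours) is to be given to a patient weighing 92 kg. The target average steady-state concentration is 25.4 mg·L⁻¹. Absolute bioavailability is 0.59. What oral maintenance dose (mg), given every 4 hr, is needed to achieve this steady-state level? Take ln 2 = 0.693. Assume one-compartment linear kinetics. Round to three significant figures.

1940 mg

Total Vd = 4.6 × 92 = 423.2 L
k = 0.693/26 = 0.02665 h⁻¹, so CL = k·Vd = 0.02665 × 423.2 = 11.28 L/h
D = CL × Css × τ / F = 11.28 × 25.4 × 4 / 0.59 = 1942 mg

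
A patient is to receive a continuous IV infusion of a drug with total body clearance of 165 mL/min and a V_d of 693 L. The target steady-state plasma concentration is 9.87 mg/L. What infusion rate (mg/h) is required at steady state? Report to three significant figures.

Convert clearance: 165 mL/min × 60 min/h ÷ 1000 mL/L = 9.900 L/h
Vd does not affect the maintenance rate; only clearance governs steady-state input.
Rate = CL × Css = 9.900 × 9.87 = 97.71 mg/h

97.7 mg/h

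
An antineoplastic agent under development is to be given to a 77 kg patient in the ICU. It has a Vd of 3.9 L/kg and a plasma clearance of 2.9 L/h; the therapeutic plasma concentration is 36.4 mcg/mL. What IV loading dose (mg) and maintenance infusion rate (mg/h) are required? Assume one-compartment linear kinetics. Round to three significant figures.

Vd(total) = 77 kg × 3.9 L/kg = 300.3 L
LD = Vd · C_target = 300.3 × 36.4 = 10930 mg
Infusion rate = 2.900 L/h × 36.4 mg/L = 105.6 mg/h

(a) 10900 mg; (b) 106 mg/h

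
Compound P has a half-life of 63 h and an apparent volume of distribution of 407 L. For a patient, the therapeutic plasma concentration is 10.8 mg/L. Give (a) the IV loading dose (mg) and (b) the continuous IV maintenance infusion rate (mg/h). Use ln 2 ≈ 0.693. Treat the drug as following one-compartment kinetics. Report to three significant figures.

LD = Vd × C = 407.0 × 10.8 = 4396 mg
CL = 0.693 × Vd / t½ = 0.693 × 407.0 / 63 = 4.477 L/h
Infusion rate = CL × Css = 4.477 × 10.8 = 48.35 mg/h

(a) 4400 mg; (b) 48.4 mg/h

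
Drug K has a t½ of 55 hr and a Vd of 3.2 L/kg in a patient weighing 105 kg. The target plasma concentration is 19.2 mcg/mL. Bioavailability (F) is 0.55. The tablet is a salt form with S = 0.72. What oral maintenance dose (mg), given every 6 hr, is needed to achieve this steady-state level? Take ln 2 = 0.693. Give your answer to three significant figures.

Vd(total) = 105 kg × 3.2 L/kg = 336.0 L
CL = ln 2 · Vd / t½ = 0.693 × 336.0 / 55 = 4.234 L/h
D = CL × Css × τ / F / S = 4.234 × 19.2 × 6 / 0.55 / 0.72 = 1232 mg

1230 mg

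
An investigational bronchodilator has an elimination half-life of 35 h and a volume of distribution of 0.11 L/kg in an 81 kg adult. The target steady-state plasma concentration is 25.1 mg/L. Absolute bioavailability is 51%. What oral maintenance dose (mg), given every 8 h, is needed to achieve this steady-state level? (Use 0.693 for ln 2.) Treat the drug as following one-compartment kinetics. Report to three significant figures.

69.5 mg

Total Vd = 0.11 × 81 = 8.910 L
CL = 0.693 × Vd / t½ = 0.693 × 8.910 / 35 = 0.1764 L/h
D = CL × Css × τ / F = 0.1764 × 25.1 × 8 / 0.51 = 69.45 mg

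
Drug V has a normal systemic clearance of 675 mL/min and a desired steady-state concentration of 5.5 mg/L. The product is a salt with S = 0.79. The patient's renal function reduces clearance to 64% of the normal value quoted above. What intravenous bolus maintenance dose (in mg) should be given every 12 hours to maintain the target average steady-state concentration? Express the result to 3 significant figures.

2170 mg

CL = 675 mL/min × 60/1000 = 40.50 L/h
Patient clearance = 0.64 × 40.50 = 25.92 L/h
At steady state, dose per interval replaces the amount cleared in that interval: S·D/τ = CL·Css.
D = CL × Css × τ / S = 25.92 × 5.5 × 12 / 0.79 = 2165 mg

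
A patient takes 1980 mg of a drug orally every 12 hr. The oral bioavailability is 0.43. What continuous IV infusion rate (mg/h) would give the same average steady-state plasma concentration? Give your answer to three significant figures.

Equivalent systemic input: infusion rate = F·D/τ.
Rate = 0.43 × 1980 / 12 = 70.95 mg/h

71.0 mg/h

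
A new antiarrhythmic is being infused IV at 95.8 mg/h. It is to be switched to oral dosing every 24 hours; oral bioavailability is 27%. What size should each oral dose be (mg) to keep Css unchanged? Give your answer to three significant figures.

8520 mg

To maintain the same Css, the systemic dosing rate must be unchanged: F·D/τ = infusion rate.
D = rate × τ / F = 95.8 × 24 / 0.27 = 8516 mg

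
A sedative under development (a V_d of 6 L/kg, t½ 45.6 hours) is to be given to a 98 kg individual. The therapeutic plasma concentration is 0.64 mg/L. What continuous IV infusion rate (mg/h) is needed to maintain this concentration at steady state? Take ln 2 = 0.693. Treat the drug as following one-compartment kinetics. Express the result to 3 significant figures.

5.72 mg/h

Vd = 6 L/kg × 98 kg = 588.0 L
CL = ln 2 · Vd / t½ = 0.693 × 588.0 / 45.6 = 8.936 L/h
Infusion rate = CL × Css = 8.936 × 0.64 = 5.719 mg/h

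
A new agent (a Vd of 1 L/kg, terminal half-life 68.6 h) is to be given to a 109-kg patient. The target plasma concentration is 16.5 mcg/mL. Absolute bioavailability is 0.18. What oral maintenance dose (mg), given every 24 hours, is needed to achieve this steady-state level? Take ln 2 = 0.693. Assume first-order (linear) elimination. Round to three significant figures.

Vd = 1 L/kg × 109 kg = 109.0 L
CL = 0.693 × Vd / t½ = 0.693 × 109.0 / 68.6 = 1.101 L/h
D = CL × Css × τ / F = 1.101 × 16.5 × 24 / 0.18 = 2422 mg

2420 mg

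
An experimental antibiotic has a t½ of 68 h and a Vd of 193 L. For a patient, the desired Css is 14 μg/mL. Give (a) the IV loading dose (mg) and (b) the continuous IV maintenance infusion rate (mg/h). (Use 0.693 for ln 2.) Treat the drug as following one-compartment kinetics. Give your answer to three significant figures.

(a) 2700 mg; (b) 27.5 mg/h

LD = Vd × C = 193.0 × 14 = 2702 mg
CL = 0.693 × Vd / t½ = 0.693 × 193.0 / 68 = 1.967 L/h
Infusion rate = CL × Css = 1.967 × 14 = 27.54 mg/h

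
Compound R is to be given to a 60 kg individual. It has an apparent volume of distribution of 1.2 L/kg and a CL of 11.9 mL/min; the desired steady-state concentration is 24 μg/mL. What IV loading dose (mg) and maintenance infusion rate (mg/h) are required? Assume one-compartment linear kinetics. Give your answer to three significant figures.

(a) 1730 mg; (b) 17.1 mg/h

Total Vd = 1.2 × 60 = 72.00 L
LD = Vd · C_target = 72.00 × 24 = 1728 mg
CL = 11.9 mL/min × 60/1000 = 0.7140 L/h
Maintenance: replace elimination → rate = CL × Css = 0.7140 × 24 = 17.14 mg/h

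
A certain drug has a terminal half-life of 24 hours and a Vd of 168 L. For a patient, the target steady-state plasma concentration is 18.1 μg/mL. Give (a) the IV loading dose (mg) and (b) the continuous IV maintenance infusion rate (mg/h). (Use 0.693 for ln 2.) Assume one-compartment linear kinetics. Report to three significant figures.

(a) 3040 mg; (b) 87.8 mg/h

LD = Vd × C = 168.0 × 18.1 = 3041 mg
CL = 0.693 × Vd / t½ = 0.693 × 168.0 / 24 = 4.851 L/h
Infusion rate = CL × Css = 4.851 × 18.1 = 87.80 mg/h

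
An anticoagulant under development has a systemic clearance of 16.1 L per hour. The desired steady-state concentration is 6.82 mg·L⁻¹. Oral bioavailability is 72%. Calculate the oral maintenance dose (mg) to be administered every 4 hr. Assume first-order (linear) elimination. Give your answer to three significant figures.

610 mg

D = CL × Css × τ / F = 16.10 × 6.82 × 4 / 0.72 = 610.0 mg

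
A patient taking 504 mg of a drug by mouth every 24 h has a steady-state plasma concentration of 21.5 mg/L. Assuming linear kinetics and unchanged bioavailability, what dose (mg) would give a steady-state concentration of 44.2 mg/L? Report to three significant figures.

With linear kinetics, Css is proportional to dose rate (D/τ) at fixed clearance.
D₂ = D₁ × (Css,target / Css,current) = 504 × 44.2/21.5 = 1036 mg

1040 mg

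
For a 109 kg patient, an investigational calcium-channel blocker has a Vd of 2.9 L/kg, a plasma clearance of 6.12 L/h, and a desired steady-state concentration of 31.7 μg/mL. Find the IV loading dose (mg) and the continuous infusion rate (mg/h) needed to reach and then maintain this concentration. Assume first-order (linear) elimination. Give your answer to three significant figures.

Total Vd = 2.9 × 109 = 316.1 L
LD = Vd · C_target = 316.1 × 31.7 = 10020 mg
Infusion rate = 6.120 L/h × 31.7 mg/L = 194.0 mg/h

(a) 10000 mg; (b) 194 mg/h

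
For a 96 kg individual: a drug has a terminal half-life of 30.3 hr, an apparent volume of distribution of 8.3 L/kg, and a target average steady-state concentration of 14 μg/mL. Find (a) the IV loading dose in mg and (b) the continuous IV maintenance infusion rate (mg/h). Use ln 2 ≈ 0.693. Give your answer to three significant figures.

Vd(total) = 96 kg × 8.3 L/kg = 796.8 L
LD = Vd × C = 796.8 × 14 = 11160 mg
CL = 0.693 × Vd / t½ = 0.693 × 796.8 / 30.3 = 18.22 L/h
Infusion rate = CL × Css = 18.22 × 14 = 255.1 mg/h

(a) 11200 mg; (b) 255 mg/h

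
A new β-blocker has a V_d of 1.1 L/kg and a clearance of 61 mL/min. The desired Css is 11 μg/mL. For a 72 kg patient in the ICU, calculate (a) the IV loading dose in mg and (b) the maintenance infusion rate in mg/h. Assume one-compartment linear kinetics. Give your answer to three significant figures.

Total Vd = 1.1 × 72 = 79.20 L
Loading dose = Vd × C = 79.20 × 11 = 871.2 mg
Convert clearance: 61 mL/min × 60 min/h ÷ 1000 mL/L = 3.660 L/h
Maintenance: replace elimination → rate = CL × Css = 3.660 × 11 = 40.26 mg/h

(a) 871 mg; (b) 40.3 mg/h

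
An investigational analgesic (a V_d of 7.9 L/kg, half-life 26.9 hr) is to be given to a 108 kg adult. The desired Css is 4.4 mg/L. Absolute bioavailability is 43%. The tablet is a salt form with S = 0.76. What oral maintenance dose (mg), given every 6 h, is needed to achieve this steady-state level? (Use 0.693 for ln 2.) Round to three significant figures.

Vd = 7.9 L/kg × 108 kg = 853.2 L
k = 0.693/26.9 = 0.02576 h⁻¹, so CL = k·Vd = 0.02576 × 853.2 = 21.98 L/h
D = CL × Css × τ / F / S = 21.98 × 4.4 × 6 / 0.43 / 0.76 = 1776 mg

1780 mg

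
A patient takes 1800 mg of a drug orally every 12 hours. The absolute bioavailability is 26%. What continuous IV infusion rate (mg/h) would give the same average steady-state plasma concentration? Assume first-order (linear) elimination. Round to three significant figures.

39.0 mg/h

Equivalent systemic input: infusion rate = F·D/τ.
Rate = 0.26 × 1800 / 12 = 39.00 mg/h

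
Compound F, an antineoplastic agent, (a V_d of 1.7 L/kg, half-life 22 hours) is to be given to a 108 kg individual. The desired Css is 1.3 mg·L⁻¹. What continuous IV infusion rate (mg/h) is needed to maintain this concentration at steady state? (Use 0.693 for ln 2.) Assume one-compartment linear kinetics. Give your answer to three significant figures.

Vd(total) = 108 kg × 1.7 L/kg = 183.6 L
k = 0.693/22 = 0.03150 h⁻¹, so CL = k·Vd = 0.03150 × 183.6 = 5.783 L/h
Infusion rate = CL × Css = 5.783 × 1.3 = 7.518 mg/h

7.52 mg/h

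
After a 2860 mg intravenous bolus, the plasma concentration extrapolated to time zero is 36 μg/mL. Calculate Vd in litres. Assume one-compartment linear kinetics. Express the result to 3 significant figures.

Immediately after an IV bolus, C₀ = Dose / Vd, so Vd = Dose / C₀.
Vd = 2860 / 36 = 79.44 L

79.4 L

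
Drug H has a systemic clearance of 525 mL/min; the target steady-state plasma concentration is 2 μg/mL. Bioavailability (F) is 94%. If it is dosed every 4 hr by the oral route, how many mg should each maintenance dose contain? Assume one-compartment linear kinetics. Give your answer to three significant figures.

Convert clearance: 525 mL/min × 60 min/h ÷ 1000 mL/L = 31.50 L/h
D = CL × Css × τ / F = 31.50 × 2 × 4 / 0.94 = 268.1 mg

268 mg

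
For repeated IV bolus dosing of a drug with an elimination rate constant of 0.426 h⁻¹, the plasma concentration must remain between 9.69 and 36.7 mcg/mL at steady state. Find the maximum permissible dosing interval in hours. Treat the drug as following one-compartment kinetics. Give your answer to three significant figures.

3.13 h

Between IV bolus doses, concentration decays as C = C₀·e^(−kτ), so C_peak/C_trough = e^(kτ).
τ_max = ln(C_peak/C_trough) / k = ln(36.7/9.69) / 0.4260 = 1.332 / 0.4260 = 3.127 h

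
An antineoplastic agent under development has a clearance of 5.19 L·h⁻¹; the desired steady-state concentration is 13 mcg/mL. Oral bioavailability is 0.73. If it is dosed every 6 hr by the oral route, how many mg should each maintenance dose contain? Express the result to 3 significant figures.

D = CL × Css × τ / F = 5.190 × 13 × 6 / 0.73 = 554.5 mg

555 mg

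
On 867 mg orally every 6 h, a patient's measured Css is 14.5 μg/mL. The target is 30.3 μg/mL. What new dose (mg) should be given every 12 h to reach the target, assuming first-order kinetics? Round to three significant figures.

For first-order elimination, Css ∝ F·D/(CL·τ); F and CL are unchanged, so Css ∝ D/τ.
D₂ = D₁ × (Css,target / Css,current) × (τ₂/τ₁) = 867 × (30.3/14.5) × (12/6) = 3623 mg

3620 mg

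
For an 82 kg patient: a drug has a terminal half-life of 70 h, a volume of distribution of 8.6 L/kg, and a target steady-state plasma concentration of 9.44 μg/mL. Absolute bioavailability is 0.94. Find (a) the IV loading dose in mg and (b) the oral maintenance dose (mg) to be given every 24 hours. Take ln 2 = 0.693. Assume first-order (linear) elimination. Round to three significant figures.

(a) 6660 mg; (b) 1680 mg

Total Vd = 8.6 × 82 = 705.2 L
LD = Vd × C = 705.2 × 9.44 = 6657 mg
CL = 0.693 × Vd / t½ = 0.693 × 705.2 / 70 = 6.981 L/h
D = CL × Css × τ / F = 6.981 × 9.44 × 24 / 0.94 = 1683 mg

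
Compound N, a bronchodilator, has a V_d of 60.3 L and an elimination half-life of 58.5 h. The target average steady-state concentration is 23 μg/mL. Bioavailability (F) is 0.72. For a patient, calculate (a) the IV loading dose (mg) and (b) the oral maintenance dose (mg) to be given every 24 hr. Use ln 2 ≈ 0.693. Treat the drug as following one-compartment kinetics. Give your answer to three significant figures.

LD = Vd × C = 60.30 × 23 = 1387 mg
CL = 0.693 × Vd / t½ = 0.693 × 60.30 / 58.5 = 0.7143 L/h
D = CL × Css × τ / F = 0.7143 × 23 × 24 / 0.72 = 547.6 mg

(a) 1390 mg; (b) 548 mg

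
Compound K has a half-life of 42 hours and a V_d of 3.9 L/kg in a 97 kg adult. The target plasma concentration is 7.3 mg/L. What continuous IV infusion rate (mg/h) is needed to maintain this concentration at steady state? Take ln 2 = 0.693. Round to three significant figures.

Vd(total) = 97 kg × 3.9 L/kg = 378.3 L
CL = 0.693 × Vd / t½ = 0.693 × 378.3 / 42 = 6.242 L/h
Infusion rate = CL × Css = 6.242 × 7.3 = 45.57 mg/h

45.6 mg/h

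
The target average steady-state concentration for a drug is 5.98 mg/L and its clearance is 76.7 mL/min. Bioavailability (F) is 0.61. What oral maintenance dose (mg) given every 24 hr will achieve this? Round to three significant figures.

Convert clearance: 76.7 mL/min × 60 min/h ÷ 1000 mL/L = 4.602 L/h
D = CL × Css × τ / F = 4.602 × 5.98 × 24 / 0.61 = 1083 mg

1080 mg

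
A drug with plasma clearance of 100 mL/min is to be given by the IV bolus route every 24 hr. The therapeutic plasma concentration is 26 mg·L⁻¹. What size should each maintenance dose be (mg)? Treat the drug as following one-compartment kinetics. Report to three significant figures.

CL = 100 mL/min = 100 × 0.06 = 6.000 L/h
D = CL × Css × τ = 6.000 × 26 × 24 = 3744 mg

3740 mg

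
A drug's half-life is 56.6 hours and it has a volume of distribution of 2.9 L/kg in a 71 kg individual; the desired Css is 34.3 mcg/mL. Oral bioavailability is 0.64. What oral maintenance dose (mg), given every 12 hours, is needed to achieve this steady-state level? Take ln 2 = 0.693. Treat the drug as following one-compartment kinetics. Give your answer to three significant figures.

1620 mg

Total Vd = 2.9 × 71 = 205.9 L
k = 0.693/56.6 = 0.01224 h⁻¹, so CL = k·Vd = 0.01224 × 205.9 = 2.520 L/h
D = CL × Css × τ / F = 2.520 × 34.3 × 12 / 0.64 = 1621 mg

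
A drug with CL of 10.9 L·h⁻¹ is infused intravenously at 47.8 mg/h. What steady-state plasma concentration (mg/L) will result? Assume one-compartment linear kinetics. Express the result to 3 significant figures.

Css = rate / CL = 47.8 / 10.90 = 4.385 mg/L

4.39 mg/L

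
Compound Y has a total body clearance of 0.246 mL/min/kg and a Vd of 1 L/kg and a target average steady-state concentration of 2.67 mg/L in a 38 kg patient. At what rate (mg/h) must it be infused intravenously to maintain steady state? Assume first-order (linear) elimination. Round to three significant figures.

1.50 mg/h

CL = 0.246 mL/min/kg × 38 kg = 9.348 mL/min = 9.348 × 60/1000 = 0.5609 L/h
Maintenance depends on clearance, not Vd — rate in must match rate out.
Rate = CL × Css = 0.5609 × 2.67 = 1.498 mg/h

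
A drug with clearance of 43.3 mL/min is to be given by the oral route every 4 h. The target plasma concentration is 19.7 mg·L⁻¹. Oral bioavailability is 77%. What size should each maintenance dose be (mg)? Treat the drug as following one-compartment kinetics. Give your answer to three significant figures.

266 mg

CL = 43.3 mL/min × 60/1000 = 2.598 L/h
At steady state, dose per interval replaces the amount cleared in that interval: F·D/τ = CL·Css.
D = CL × Css × τ / F = 2.598 × 19.7 × 4 / 0.77 = 265.9 mg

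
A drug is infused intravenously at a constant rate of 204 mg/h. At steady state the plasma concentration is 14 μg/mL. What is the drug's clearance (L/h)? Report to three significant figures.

At steady state, infusion rate = CL × Css, so CL = rate / Css.
CL = 204 / 14 = 14.57 L/h

14.6 L/h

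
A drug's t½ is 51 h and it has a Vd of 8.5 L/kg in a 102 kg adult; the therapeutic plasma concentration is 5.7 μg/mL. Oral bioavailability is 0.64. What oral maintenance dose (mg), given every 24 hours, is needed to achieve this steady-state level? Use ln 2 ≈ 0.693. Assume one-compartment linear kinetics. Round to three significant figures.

2520 mg

Vd = 8.5 L/kg × 102 kg = 867.0 L
CL = ln 2 · Vd / t½ = 0.693 × 867.0 / 51 = 11.78 L/h
D = CL × Css × τ / F = 11.78 × 5.7 × 24 / 0.64 = 2518 mg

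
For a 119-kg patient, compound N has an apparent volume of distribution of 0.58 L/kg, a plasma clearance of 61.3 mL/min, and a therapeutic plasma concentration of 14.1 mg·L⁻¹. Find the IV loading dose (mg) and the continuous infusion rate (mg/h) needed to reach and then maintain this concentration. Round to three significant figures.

Vd = 0.58 L/kg × 119 kg = 69.02 L
Loading: fill Vd to C_target → 69.02 L × 14.1 mg/L = 973.2 mg
CL = 61.3 mL/min = 61.3 × 0.06 = 3.678 L/h
Maintenance: replace elimination → rate = CL × Css = 3.678 × 14.1 = 51.86 mg/h

(a) 973 mg; (b) 51.9 mg/h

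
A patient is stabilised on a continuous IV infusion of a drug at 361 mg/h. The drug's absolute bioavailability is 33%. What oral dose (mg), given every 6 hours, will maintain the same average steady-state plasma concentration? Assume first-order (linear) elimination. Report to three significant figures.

6560 mg

To maintain the same Css, the systemic dosing rate must be unchanged: F·D/τ = infusion rate.
D = rate × τ / F = 361 × 6 / 0.33 = 6564 mg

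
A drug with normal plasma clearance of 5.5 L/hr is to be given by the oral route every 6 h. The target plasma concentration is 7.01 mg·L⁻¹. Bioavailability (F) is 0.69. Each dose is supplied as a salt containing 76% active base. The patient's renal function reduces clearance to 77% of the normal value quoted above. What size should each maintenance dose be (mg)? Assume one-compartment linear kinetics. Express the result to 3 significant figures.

Patient clearance = 0.77 × 5.500 = 4.235 L/h
At steady state, dose per interval replaces the amount cleared in that interval: F·S·D/τ = CL·Css.
D = CL × Css × τ / F / S = 4.235 × 7.01 × 6 / 0.69 / 0.76 = 339.7 mg

340 mg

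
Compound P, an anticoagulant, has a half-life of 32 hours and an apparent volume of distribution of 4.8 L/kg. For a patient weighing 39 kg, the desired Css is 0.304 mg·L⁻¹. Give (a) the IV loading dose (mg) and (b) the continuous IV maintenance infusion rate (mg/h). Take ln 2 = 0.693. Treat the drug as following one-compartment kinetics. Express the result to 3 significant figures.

Total Vd = 4.8 × 39 = 187.2 L
LD = Vd × C = 187.2 × 0.304 = 56.91 mg
CL = 0.693 × Vd / t½ = 0.693 × 187.2 / 32 = 4.054 L/h
Infusion rate = CL × Css = 4.054 × 0.304 = 1.232 mg/h

(a) 56.9 mg; (b) 1.23 mg/h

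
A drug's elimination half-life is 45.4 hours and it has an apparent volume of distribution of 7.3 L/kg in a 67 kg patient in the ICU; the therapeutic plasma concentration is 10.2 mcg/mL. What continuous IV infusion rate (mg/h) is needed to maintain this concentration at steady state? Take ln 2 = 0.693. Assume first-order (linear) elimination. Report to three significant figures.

Vd(total) = 67 kg × 7.3 L/kg = 489.1 L
CL = ln 2 · Vd / t½ = 0.693 × 489.1 / 45.4 = 7.466 L/h
Infusion rate = CL × Css = 7.466 × 10.2 = 76.15 mg/h

76.2 mg/h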